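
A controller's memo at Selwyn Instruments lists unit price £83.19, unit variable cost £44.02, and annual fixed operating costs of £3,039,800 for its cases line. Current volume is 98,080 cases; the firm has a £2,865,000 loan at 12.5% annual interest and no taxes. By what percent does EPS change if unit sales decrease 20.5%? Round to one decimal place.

-177.4%

At 98,080 units, contribution = 98,080 × £39.17 = £3,841,793.60.
Operating income = contribution − fixed costs = £3,841,793.60 − £3,039,800 = £801,993.60.
After interest of £358,125.00, pre-tax earnings = £443,868.60.
Degree of combined leverage = contribution ÷ (EBIT − I) = £3,841,793.60 ÷ £443,868.60 = 8.6552.
EPS therefore changes by 8.6552 × (-20.5%) = -177.4%.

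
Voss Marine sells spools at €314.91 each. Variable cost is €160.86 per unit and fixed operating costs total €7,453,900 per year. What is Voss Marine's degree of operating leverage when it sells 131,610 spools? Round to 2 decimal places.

At 131,610 units, contribution = 131,610 × €154.05 = €20,274,520.50.
EBIT = €20,274,520.50 − €7,453,900 = €12,820,620.50.
So DOL = total CM / EBIT = €20,274,520.50 / €12,820,620.50 = 1.5814.

1.58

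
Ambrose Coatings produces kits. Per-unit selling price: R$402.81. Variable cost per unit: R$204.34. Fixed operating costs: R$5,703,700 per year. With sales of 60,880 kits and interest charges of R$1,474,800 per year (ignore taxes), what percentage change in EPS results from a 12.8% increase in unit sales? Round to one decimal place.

+31.5%

At 60,880 units, contribution = 60,880 × R$198.47 = R$12,082,853.60.
Subtracting fixed costs: EBIT = R$12,082,853.60 − R$5,703,700 = R$6,379,153.60.
Interest = R$1,474,800.00, so EBIT − I = R$4,904,353.60.
DCL = total CM / (EBIT − I) = R$12,082,853.60 / R$4,904,353.60 = 2.4637.
%ΔEPS = DCL × %ΔSales = 2.4637 × +12.8% = +31.5%.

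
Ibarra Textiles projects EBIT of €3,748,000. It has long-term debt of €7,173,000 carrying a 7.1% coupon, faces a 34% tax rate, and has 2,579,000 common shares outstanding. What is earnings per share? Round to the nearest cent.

€0.83

Interest = €509,283.00, so EBT = €3,748,000 − €509,283.00 = €3,238,717.00.
After tax at 34%: net income = €3,238,717.00 × 0.66 = €2,137,553.22.
EPS = €2,137,553.22 ÷ 2,579,000 = €0.83.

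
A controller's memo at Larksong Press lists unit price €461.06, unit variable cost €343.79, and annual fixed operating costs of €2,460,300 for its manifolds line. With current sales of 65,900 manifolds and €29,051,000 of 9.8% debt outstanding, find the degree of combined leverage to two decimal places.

3.19

At 65,900 units, contribution = 65,900 × €117.27 = €7,728,093.00.
Operating income = contribution − fixed costs = €7,728,093.00 − €2,460,300 = €5,267,793.00. Interest = €2,846,998.00.
DOL = €7,728,093.00 ÷ €5,267,793.00 = 1.4670; DFL = €5,267,793.00 ÷ €2,420,795.00 = 2.1761.
Combined leverage = 1.4670 × 2.1761 = 3.1923.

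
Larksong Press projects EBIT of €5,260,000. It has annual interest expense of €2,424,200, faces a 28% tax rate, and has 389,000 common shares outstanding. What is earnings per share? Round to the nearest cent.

€5.25

Pre-tax income = €5,260,000 − €2,424,200.00 = €2,835,800.00.
After tax at 28%: net income = €2,835,800.00 × 0.72 = €2,041,776.00.
EPS = €2,041,776.00 ÷ 389,000 = €5.25.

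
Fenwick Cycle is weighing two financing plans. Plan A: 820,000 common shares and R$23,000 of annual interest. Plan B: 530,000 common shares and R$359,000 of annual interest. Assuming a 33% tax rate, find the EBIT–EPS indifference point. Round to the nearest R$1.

Set EPS_A = EPS_B: (EBIT − R$23,000)(1 − 0.33) ÷ 820,000 = (EBIT − R$359,000)(1 − 0.33) ÷ 530,000.
The (1 − t) factor cancels: (EBIT − 23,000) × 530,000 = (EBIT − 359,000) × 820,000.
EBIT × (820,000 − 530,000) = 359,000 × 820,000 − 23,000 × 530,000 = 282,190,000,000, so EBIT = 282,190,000,000 ÷ 290,000 = 973,068.97.

R$973,069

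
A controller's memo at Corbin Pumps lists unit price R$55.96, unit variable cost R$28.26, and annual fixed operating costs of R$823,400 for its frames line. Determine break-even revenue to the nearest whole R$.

R$1,663,446

CM per unit = R$55.96 − R$28.26 = R$27.70; CM ratio = R$27.70 / R$55.96 = 0.4950.
Break-even revenue = fixed costs × price ÷ CM = R$823,400 × R$55.96 ÷ R$27.70 = R$1,663,446.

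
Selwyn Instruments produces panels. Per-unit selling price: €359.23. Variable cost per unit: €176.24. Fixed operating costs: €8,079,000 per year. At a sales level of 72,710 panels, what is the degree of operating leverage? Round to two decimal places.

2.55

Total contribution margin = 72,710 × €182.99 = €13,305,202.90.
EBIT = €13,305,202.90 − €8,079,000 = €5,226,202.90.
DOL = contribution ÷ EBIT = €13,305,202.90 ÷ €5,226,202.90 = 2.5459.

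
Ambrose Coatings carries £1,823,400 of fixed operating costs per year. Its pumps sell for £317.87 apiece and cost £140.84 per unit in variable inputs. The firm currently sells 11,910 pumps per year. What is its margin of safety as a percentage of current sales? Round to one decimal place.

Unit CM = price − variable cost = £317.87 − £140.84 = £177.03. Break-even units = £1,823,400 ÷ £177.03 = 10,299.95; break-even revenue = 10,299.95 × £317.87 = £3,274,044.84.
Actual sales revenue = 11,910 × £317.87 = £3,785,831.70.
Margin of safety = (£3,785,831.70 − £3,274,044.84) ÷ £3,785,831.70 = 13.5%.

13.5%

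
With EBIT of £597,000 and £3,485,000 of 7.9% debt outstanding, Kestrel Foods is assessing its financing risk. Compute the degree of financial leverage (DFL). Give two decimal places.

Annual interest charges come to £275,315.00.
Degree of financial leverage = EBIT / (EBIT − interest) = £597,000 / £321,685.00 = 1.8559.

1.86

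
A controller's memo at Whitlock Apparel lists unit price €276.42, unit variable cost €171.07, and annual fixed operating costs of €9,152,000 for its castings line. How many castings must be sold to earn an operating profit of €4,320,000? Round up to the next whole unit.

Contribution margin per unit = €276.42 − €171.07 = €105.35.
Need Q such that Q × €105.35 − €9,152,000 = €4,320,000, i.e. Q = €13,472,000 / €105.35 = 127,878.50 → 127,879.

127,879 castings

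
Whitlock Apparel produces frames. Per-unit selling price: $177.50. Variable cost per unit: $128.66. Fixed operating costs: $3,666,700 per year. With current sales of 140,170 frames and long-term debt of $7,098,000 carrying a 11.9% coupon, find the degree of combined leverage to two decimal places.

Total contribution margin = 140,170 × $48.84 = $6,845,902.80.
EBIT = $6,845,902.80 − $3,666,700 = $3,179,202.80. Interest = $844,662.00.
DOL = $6,845,902.80 ÷ $3,179,202.80 = 2.1533; DFL = $3,179,202.80 ÷ $2,334,540.80 = 1.3618.
Combined leverage = 2.1533 × 1.3618 = 2.9324.

2.93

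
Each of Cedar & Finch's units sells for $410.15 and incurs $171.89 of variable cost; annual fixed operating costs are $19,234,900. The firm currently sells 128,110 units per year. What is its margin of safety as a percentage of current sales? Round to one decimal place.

Each unit contributes $410.15 − $171.89 = $238.26. Break-even units = $19,234,900 ÷ $238.26 = 80,730.71; break-even revenue = 80,730.71 × $410.15 = $33,111,702.49.
Current sales = 128,110 × $410.15 = $52,544,316.50.
Margin of safety = ($52,544,316.50 − $33,111,702.49) ÷ $52,544,316.50 = 37.0%.

37.0%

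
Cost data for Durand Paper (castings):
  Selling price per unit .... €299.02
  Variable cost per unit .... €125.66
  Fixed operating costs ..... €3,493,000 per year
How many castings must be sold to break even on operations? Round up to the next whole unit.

Unit CM = price − variable cost = €299.02 − €125.66 = €173.36.
Break-even Q = €3,493,000 / €173.36 = 20,148.82 → 20,149 castings.

20,149 castings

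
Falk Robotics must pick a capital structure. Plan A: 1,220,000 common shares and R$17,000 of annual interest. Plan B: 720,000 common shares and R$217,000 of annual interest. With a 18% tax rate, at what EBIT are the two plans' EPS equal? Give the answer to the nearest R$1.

At indifference, (EBIT − 17,000)(1 − t)/1,220,000 = (EBIT − 217,000)(1 − t)/720,000.
Cancelling (1 − t) and cross-multiplying: 720,000·(EBIT − 17,000) = 1,220,000·(EBIT − 217,000).
Solving, EBIT = (217,000·1,220,000 − 17,000·720,000) / (1,220,000 − 720,000) = 252,500,000,000 / 500,000 = 505,000.00.

R$505,000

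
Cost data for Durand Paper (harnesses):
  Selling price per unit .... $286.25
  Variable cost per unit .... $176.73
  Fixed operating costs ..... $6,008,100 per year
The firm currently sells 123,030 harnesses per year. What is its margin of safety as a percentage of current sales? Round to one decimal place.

Each unit contributes $286.25 − $176.73 = $109.52. Break-even units = $6,008,100 ÷ $109.52 = 54,858.47; break-even revenue = 54,858.47 × $286.25 = $15,703,237.99.
Actual sales revenue = 123,030 × $286.25 = $35,217,337.50.
Margin of safety = ($35,217,337.50 − $15,703,237.99) ÷ $35,217,337.50 = 55.4%.

55.4%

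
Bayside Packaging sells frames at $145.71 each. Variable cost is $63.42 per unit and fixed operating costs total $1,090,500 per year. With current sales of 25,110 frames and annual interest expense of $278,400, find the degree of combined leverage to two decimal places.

2.96

Total contribution margin = 25,110 × $82.29 = $2,066,301.90.
Subtracting fixed costs: EBIT = $2,066,301.90 − $1,090,500 = $975,801.90. Interest = $278,400.00, so EBIT − I = $697,401.90.
DCL = contribution ÷ (EBIT − I) = $2,066,301.90 ÷ $697,401.90 = 2.9629.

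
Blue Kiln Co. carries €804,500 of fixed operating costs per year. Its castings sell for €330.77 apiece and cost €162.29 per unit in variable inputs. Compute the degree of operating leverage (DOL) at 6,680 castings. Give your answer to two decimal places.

Contribution at this volume is 6,680 × €168.48 = €1,125,446.40.
EBIT = €1,125,446.40 − €804,500 = €320,946.40.
Degree of operating leverage = €1,125,446.40 / €320,946.40 = 3.5066.

3.51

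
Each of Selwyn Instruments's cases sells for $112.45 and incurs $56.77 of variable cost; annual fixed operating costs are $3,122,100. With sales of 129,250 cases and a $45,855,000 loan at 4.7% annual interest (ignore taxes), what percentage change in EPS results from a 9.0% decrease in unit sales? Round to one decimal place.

-33.7%

Contribution at this volume is 129,250 × $55.68 = $7,196,640.00.
EBIT = $7,196,640.00 − $3,122,100 = $4,074,540.00.
After interest of $2,155,185.00, pre-tax earnings = $1,919,355.00.
Degree of combined leverage = contribution ÷ (EBIT − I) = $7,196,640.00 ÷ $1,919,355.00 = 3.7495.
EPS therefore changes by 3.7495 × (-9.0%) = -33.7%.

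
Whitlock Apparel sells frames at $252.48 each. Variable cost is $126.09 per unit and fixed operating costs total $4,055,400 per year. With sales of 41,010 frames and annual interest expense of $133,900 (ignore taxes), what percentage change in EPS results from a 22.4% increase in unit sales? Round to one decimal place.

Contribution at this volume is 41,010 × $126.39 = $5,183,253.90.
Subtracting fixed costs: EBIT = $5,183,253.90 − $4,055,400 = $1,127,853.90.
Interest = $133,900.00, so EBIT − I = $993,953.90.
Degree of combined leverage = contribution ÷ (EBIT − I) = $5,183,253.90 ÷ $993,953.90 = 5.2148.
%ΔEPS = DCL × %ΔSales = 5.2148 × +22.4% = +116.8%.

+116.8%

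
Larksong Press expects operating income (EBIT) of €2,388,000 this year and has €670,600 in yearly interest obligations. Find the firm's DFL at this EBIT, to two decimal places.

1.39

Annual interest charges come to €670,600.00.
DFL = EBIT ÷ (EBIT − I) = €2,388,000 ÷ (€2,388,000 − €670,600.00) = €2,388,000 ÷ €1,717,400.00 = 1.3905.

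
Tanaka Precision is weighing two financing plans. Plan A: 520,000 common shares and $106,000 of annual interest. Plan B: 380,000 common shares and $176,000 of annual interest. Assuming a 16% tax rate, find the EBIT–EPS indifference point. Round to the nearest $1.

Set EPS_A = EPS_B: (EBIT − $106,000)(1 − 0.16) ÷ 520,000 = (EBIT − $176,000)(1 − 0.16) ÷ 380,000.
The (1 − t) factor cancels: (EBIT − 106,000) × 380,000 = (EBIT − 176,000) × 520,000.
EBIT × (520,000 − 380,000) = 176,000 × 520,000 − 106,000 × 380,000 = 51,240,000,000, so EBIT = 51,240,000,000 ÷ 140,000 = 366,000.00.

$366,000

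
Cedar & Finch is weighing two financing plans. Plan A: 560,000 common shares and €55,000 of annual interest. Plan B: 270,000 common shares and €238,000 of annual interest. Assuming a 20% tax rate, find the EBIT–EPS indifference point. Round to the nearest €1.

€408,379

At indifference, (EBIT − 55,000)(1 − t)/560,000 = (EBIT − 238,000)(1 − t)/270,000.
The (1 − t) factor cancels: (EBIT − 55,000) × 270,000 = (EBIT − 238,000) × 560,000.
EBIT × (560,000 − 270,000) = 238,000 × 560,000 − 55,000 × 270,000 = 118,430,000,000, so EBIT = 118,430,000,000 ÷ 290,000 = 408,379.31.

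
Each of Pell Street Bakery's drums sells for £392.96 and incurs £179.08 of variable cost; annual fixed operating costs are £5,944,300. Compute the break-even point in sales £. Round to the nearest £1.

£10,921,414

CM per unit = £392.96 − £179.08 = £213.88; CM ratio = £213.88 / £392.96 = 0.5443.
Break-even revenue = fixed costs × price ÷ CM = £5,944,300 × £392.96 ÷ £213.88 = £10,921,414.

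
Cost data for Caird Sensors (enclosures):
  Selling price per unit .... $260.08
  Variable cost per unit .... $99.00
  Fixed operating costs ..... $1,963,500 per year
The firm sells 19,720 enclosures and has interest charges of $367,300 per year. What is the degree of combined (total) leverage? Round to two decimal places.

3.76

At 19,720 units, contribution = 19,720 × $161.08 = $3,176,497.60.
EBIT = $3,176,497.60 − $1,963,500 = $1,212,997.60. Interest = $367,300.00, so EBIT − I = $845,697.60.
DCL = contribution ÷ (EBIT − I) = $3,176,497.60 ÷ $845,697.60 = 3.7561.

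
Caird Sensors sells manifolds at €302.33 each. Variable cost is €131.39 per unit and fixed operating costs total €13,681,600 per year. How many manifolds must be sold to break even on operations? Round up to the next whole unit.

80,038 manifolds

Contribution margin per unit = €302.33 − €131.39 = €170.94.
Break-even Q = €13,681,600 / €170.94 = 80,037.44 → 80,038 manifolds.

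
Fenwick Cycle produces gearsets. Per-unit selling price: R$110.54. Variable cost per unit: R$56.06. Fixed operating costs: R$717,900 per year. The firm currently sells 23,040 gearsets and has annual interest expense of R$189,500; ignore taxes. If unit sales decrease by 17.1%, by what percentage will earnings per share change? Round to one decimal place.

-61.7%

Contribution at this volume is 23,040 × R$54.48 = R$1,255,219.20.
Subtracting fixed costs: EBIT = R$1,255,219.20 − R$717,900 = R$537,319.20.
After interest of R$189,500.00, pre-tax earnings = R$347,819.20.
Degree of combined leverage = contribution ÷ (EBIT − I) = R$1,255,219.20 ÷ R$347,819.20 = 3.6088.
EPS therefore changes by 3.6088 × (-17.1%) = -61.7%.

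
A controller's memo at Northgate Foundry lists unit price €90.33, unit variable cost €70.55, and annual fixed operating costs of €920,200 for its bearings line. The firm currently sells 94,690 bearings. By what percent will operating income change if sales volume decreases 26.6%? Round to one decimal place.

-52.3%

At 94,690 units, contribution = 94,690 × €19.78 = €1,872,968.20.
Operating income = contribution − fixed costs = €1,872,968.20 − €920,200 = €952,768.20.
DOL = contribution ÷ EBIT = €1,872,968.20 ÷ €952,768.20 = 1.9658.
So EBIT moves 1.9658 × (-26.6%) = -52.3%.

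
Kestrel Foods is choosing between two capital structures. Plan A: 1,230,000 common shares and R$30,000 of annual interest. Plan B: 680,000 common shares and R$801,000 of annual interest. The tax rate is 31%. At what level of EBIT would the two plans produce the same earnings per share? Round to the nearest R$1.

R$1,754,236

Set EPS_A = EPS_B: (EBIT − R$30,000)(1 − 0.31) ÷ 1,230,000 = (EBIT − R$801,000)(1 − 0.31) ÷ 680,000.
The (1 − t) factor cancels: (EBIT − 30,000) × 680,000 = (EBIT − 801,000) × 1,230,000.
Solving, EBIT = (801,000·1,230,000 − 30,000·680,000) / (1,230,000 − 680,000) = 964,830,000,000 / 550,000 = 1,754,236.36.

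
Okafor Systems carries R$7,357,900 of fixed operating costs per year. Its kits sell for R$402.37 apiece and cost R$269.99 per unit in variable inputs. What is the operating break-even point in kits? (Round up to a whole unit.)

55,582 kits

Unit CM = price − variable cost = R$402.37 − R$269.99 = R$132.38.
Break-even Q = R$7,357,900 / R$132.38 = 55,581.66 → 55,582 kits.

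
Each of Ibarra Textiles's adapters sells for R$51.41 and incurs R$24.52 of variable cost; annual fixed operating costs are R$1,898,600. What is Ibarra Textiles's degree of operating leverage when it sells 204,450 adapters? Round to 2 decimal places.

1.53

Total contribution margin = 204,450 × R$26.89 = R$5,497,660.50.
Operating income = contribution − fixed costs = R$5,497,660.50 − R$1,898,600 = R$3,599,060.50.
Degree of operating leverage = R$5,497,660.50 / R$3,599,060.50 = 1.5275.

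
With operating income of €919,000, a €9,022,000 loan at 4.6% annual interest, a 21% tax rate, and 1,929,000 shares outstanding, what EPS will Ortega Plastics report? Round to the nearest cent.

€0.21

Pre-tax income = €919,000 − €415,012.00 = €503,988.00.
After tax at 21%: net income = €503,988.00 × 0.79 = €398,150.52.
Per share: €398,150.52 / 1,929,000 shares = €0.21.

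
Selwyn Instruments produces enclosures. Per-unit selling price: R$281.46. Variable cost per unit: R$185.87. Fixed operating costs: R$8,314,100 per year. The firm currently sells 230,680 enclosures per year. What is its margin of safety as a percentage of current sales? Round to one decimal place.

62.3%

Each unit contributes R$281.46 − R$185.87 = R$95.59. Break-even units = R$8,314,100 ÷ R$95.59 = 86,976.67; break-even revenue = 86,976.67 × R$281.46 = R$24,480,453.88.
Actual sales revenue = 230,680 × R$281.46 = R$64,927,192.80.
Margin of safety = (R$64,927,192.80 − R$24,480,453.88) ÷ R$64,927,192.80 = 62.3%.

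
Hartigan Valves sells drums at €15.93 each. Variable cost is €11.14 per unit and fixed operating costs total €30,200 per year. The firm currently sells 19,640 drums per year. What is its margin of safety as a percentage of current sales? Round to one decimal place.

Unit CM = price − variable cost = €15.93 − €11.14 = €4.79. Break-even units = €30,200 ÷ €4.79 = 6,304.80; break-even revenue = 6,304.80 × €15.93 = €100,435.49.
Current sales = 19,640 × €15.93 = €312,865.20.
Margin of safety = (€312,865.20 − €100,435.49) ÷ €312,865.20 = 67.9%.

67.9%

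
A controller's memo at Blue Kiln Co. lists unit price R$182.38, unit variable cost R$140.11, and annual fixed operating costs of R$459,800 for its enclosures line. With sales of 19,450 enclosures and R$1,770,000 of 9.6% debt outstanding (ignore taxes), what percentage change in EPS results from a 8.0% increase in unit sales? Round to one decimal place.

+34.2%

Contribution at this volume is 19,450 × R$42.27 = R$822,151.50.
Subtracting fixed costs: EBIT = R$822,151.50 − R$459,800 = R$362,351.50.
After interest of R$169,920.00, pre-tax earnings = R$192,431.50.
Degree of combined leverage = contribution ÷ (EBIT − I) = R$822,151.50 ÷ R$192,431.50 = 4.2724.
%ΔEPS = DCL × %ΔSales = 4.2724 × +8.0% = +34.2%.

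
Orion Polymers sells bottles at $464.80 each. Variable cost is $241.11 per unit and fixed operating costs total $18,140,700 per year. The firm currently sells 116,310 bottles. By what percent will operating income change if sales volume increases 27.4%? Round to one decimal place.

+90.5%

Total contribution margin = 116,310 × $223.69 = $26,017,383.90.
Operating income = contribution − fixed costs = $26,017,383.90 − $18,140,700 = $7,876,683.90.
DOL = contribution ÷ EBIT = $26,017,383.90 ÷ $7,876,683.90 = 3.3031.
Operating income changes by 3.3031 × +27.4% = +90.5%.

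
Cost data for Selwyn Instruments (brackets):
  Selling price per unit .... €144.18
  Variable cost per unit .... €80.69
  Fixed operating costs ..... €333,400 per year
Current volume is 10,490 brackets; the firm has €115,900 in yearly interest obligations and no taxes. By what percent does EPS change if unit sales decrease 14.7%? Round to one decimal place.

At 10,490 units, contribution = 10,490 × €63.49 = €666,010.10.
EBIT = €666,010.10 − €333,400 = €332,610.10.
Interest = €115,900.00, so EBIT − I = €216,710.10.
DCL = total CM / (EBIT − I) = €666,010.10 / €216,710.10 = 3.0733.
EPS therefore changes by 3.0733 × (-14.7%) = -45.2%.

-45.2%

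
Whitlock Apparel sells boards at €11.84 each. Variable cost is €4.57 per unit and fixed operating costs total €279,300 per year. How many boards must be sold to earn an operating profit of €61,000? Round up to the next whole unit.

Each unit contributes €11.84 − €4.57 = €7.27.
Units = (FC + target) / CM = (€279,300 + €61,000) / €7.27 = 46,808.80, so 46,809 boards.

46,809 boards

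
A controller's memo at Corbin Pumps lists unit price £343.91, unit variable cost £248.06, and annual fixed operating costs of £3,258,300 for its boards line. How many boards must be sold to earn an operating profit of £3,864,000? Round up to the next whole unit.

Contribution margin per unit = £343.91 − £248.06 = £95.85.
Need Q such that Q × £95.85 − £3,258,300 = £3,864,000, i.e. Q = £7,122,300 / £95.85 = 74,306.73 → 74,307.

74,307 boards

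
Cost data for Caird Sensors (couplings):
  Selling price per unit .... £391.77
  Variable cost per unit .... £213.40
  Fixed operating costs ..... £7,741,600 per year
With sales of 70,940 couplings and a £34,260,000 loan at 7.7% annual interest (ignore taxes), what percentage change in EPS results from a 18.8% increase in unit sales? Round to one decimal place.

+104.6%

At 70,940 units, contribution = 70,940 × £178.37 = £12,653,567.80.
EBIT = £12,653,567.80 − £7,741,600 = £4,911,967.80.
Interest = £2,638,020.00, so EBIT − I = £2,273,947.80.
Degree of combined leverage = contribution ÷ (EBIT − I) = £12,653,567.80 ÷ £2,273,947.80 = 5.5646.
EPS therefore changes by 5.5646 × (+18.8%) = +104.6%.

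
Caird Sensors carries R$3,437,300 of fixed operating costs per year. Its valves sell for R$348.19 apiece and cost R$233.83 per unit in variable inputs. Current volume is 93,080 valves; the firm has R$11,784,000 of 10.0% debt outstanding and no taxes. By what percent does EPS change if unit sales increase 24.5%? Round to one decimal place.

+43.3%

Contribution at this volume is 93,080 × R$114.36 = R$10,644,628.80.
EBIT = R$10,644,628.80 − R$3,437,300 = R$7,207,328.80.
After interest of R$1,178,400.00, pre-tax earnings = R$6,028,928.80.
Degree of combined leverage = contribution ÷ (EBIT − I) = R$10,644,628.80 ÷ R$6,028,928.80 = 1.7656.
EPS therefore changes by 1.7656 × (+24.5%) = +43.3%.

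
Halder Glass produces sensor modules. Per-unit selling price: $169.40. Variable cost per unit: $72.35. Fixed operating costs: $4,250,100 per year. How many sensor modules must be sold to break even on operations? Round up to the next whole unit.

43,793 sensor modules

Each unit contributes $169.40 − $72.35 = $97.05.
Break-even Q = $4,250,100 / $97.05 = 43,792.89 → 43,793 sensor modules.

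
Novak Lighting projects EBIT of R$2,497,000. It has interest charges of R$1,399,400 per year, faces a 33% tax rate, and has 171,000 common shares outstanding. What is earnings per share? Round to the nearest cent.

Pre-tax income = R$2,497,000 − R$1,399,400.00 = R$1,097,600.00.
After tax at 33%: net income = R$1,097,600.00 × 0.67 = R$735,392.00.
EPS = R$735,392.00 ÷ 171,000 = R$4.30.

R$4.30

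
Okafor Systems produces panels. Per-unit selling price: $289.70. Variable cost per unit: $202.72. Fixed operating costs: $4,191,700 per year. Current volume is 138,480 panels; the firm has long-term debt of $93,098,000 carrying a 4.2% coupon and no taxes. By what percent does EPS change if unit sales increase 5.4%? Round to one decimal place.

+16.5%

At 138,480 units, contribution = 138,480 × $86.98 = $12,044,990.40.
EBIT = $12,044,990.40 − $4,191,700 = $7,853,290.40.
Interest = $3,910,116.00, so EBIT − I = $3,943,174.40.
DCL = total CM / (EBIT − I) = $12,044,990.40 / $3,943,174.40 = 3.0546.
EPS therefore changes by 3.0546 × (+5.4%) = +16.5%.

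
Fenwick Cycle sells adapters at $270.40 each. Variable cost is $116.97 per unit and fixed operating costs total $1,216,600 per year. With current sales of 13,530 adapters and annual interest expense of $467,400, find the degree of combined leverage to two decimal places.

5.30

Contribution at this volume is 13,530 × $153.43 = $2,075,907.90.
EBIT = $2,075,907.90 − $1,216,600 = $859,307.90. Interest = $467,400.00.
DOL = $2,075,907.90 ÷ $859,307.90 = 2.4158; DFL = $859,307.90 ÷ $391,907.90 = 2.1926.
DCL = DOL × DFL = 2.4158 × 2.1926 = 5.2969.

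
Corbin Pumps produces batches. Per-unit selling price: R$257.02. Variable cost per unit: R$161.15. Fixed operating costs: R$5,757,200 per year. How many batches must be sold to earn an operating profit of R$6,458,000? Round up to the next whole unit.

127,415 batches

Each unit contributes R$257.02 − R$161.15 = R$95.87.
Need Q such that Q × R$95.87 − R$5,757,200 = R$6,458,000, i.e. Q = R$12,215,200 / R$95.87 = 127,414.21 → 127,415.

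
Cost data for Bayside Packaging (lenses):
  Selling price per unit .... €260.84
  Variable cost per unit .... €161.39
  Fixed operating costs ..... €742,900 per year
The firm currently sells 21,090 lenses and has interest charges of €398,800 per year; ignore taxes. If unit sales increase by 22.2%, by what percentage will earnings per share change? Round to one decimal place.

At 21,090 units, contribution = 21,090 × €99.45 = €2,097,400.50.
EBIT = €2,097,400.50 − €742,900 = €1,354,500.50.
After interest of €398,800.00, pre-tax earnings = €955,700.50.
Degree of combined leverage = contribution ÷ (EBIT − I) = €2,097,400.50 ÷ €955,700.50 = 2.1946.
%ΔEPS = DCL × %ΔSales = 2.1946 × +22.2% = +48.7%.

+48.7%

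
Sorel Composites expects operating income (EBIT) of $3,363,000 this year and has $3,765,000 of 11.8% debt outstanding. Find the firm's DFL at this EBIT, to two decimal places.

1.15

Annual interest charges come to $444,270.00.
DFL = EBIT ÷ (EBIT − I) = $3,363,000 ÷ ($3,363,000 − $444,270.00) = $3,363,000 ÷ $2,918,730.00 = 1.1522.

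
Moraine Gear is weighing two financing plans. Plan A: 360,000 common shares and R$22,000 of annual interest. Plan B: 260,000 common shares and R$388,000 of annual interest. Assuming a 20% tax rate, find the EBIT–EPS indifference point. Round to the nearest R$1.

At indifference, (EBIT − 22,000)(1 − t)/360,000 = (EBIT − 388,000)(1 − t)/260,000.
Cancelling (1 − t) and cross-multiplying: 260,000·(EBIT − 22,000) = 360,000·(EBIT − 388,000).
Solving, EBIT = (388,000·360,000 − 22,000·260,000) / (360,000 − 260,000) = 133,960,000,000 / 100,000 = 1,339,600.00.

R$1,339,600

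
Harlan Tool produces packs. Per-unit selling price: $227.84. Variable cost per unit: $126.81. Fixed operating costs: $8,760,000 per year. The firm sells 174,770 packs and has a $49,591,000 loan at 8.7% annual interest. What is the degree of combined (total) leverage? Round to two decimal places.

3.85

Total contribution margin = 174,770 × $101.03 = $17,657,013.10.
Operating income = contribution − fixed costs = $17,657,013.10 − $8,760,000 = $8,897,013.10. Interest = $4,314,417.00, so EBIT − I = $4,582,596.10.
Degree of total leverage = total CM / (EBIT − interest) = $17,657,013.10 / $4,582,596.10 = 3.8531.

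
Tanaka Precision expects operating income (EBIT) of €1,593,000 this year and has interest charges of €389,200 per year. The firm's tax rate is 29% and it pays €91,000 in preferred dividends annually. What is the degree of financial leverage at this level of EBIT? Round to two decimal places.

1.48

Annual interest charges come to €389,200.00.
Pre-tax preferred-dividend burden = €91,000 ÷ (1 − 0.29) = €128,169.01.
DFL = EBIT ÷ [EBIT − I − D_p/(1−t)] = €1,593,000 ÷ [€1,593,000 − €389,200.00 − €128,169.01] = €1,593,000 ÷ €1,075,630.99 = 1.4810.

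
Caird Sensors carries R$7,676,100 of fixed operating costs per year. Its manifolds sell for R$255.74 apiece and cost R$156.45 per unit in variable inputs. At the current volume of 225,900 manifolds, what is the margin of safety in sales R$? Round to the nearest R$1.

Unit CM = price − variable cost = R$255.74 − R$156.45 = R$99.29. Break-even units = R$7,676,100 ÷ R$99.29 = 77,309.90; break-even revenue = 77,309.90 × R$255.74 = R$19,771,233.90.
Actual sales revenue = 225,900 × R$255.74 = R$57,771,666.00.
Margin of safety = R$57,771,666.00 − R$19,771,233.90 = R$38,000,432.

R$38,000,432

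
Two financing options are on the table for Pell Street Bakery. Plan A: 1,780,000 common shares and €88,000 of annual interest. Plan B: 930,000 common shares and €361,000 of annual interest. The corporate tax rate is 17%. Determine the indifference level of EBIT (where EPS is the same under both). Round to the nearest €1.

€659,694

Set EPS_A = EPS_B: (EBIT − €88,000)(1 − 0.17) ÷ 1,780,000 = (EBIT − €361,000)(1 − 0.17) ÷ 930,000.
Cancelling (1 − t) and cross-multiplying: 930,000·(EBIT − 88,000) = 1,780,000·(EBIT − 361,000).
Solving, EBIT = (361,000·1,780,000 − 88,000·930,000) / (1,780,000 − 930,000) = 560,740,000,000 / 850,000 = 659,694.12.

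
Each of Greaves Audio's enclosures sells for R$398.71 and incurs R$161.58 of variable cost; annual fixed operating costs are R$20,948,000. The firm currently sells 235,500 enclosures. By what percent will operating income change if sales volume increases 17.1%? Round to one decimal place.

+27.4%

Total contribution margin = 235,500 × R$237.13 = R$55,844,115.00.
Subtracting fixed costs: EBIT = R$55,844,115.00 − R$20,948,000 = R$34,896,115.00.
Degree of operating leverage = R$55,844,115.00 / R$34,896,115.00 = 1.6003.
Operating income changes by 1.6003 × +17.1% = +27.4%.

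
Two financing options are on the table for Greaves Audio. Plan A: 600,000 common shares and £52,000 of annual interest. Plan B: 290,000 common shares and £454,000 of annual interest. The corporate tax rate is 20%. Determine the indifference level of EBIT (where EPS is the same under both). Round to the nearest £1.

£830,065

Set EPS_A = EPS_B: (EBIT − £52,000)(1 − 0.20) ÷ 600,000 = (EBIT − £454,000)(1 − 0.20) ÷ 290,000.
The (1 − t) factor cancels: (EBIT − 52,000) × 290,000 = (EBIT − 454,000) × 600,000.
Solving, EBIT = (454,000·600,000 − 52,000·290,000) / (600,000 − 290,000) = 257,320,000,000 / 310,000 = 830,064.52.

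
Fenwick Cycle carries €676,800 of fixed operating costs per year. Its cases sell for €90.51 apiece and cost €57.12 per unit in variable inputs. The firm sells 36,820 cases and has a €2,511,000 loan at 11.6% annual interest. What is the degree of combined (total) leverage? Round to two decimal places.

At 36,820 units, contribution = 36,820 × €33.39 = €1,229,419.80.
Subtracting fixed costs: EBIT = €1,229,419.80 − €676,800 = €552,619.80. Interest = €291,276.00.
DOL = €1,229,419.80 ÷ €552,619.80 = 2.2247; DFL = €552,619.80 ÷ €261,343.80 = 2.1145.
DCL = DOL × DFL = 2.2247 × 2.1145 = 4.7041.

4.70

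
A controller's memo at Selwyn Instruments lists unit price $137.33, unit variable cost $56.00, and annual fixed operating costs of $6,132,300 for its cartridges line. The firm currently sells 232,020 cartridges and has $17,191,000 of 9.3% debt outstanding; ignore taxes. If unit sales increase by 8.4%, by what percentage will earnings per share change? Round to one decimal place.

At 232,020 units, contribution = 232,020 × $81.33 = $18,870,186.60.
Operating income = contribution − fixed costs = $18,870,186.60 − $6,132,300 = $12,737,886.60.
Interest = $1,598,763.00, so EBIT − I = $11,139,123.60.
Degree of combined leverage = contribution ÷ (EBIT − I) = $18,870,186.60 ÷ $11,139,123.60 = 1.6940.
%ΔEPS = DCL × %ΔSales = 1.6940 × +8.4% = +14.2%.

+14.2%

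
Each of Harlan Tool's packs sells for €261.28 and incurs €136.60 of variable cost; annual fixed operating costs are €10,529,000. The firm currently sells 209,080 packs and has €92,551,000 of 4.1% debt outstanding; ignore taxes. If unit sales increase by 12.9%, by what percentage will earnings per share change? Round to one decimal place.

At 209,080 units, contribution = 209,080 × €124.68 = €26,068,094.40.
Operating income = contribution − fixed costs = €26,068,094.40 − €10,529,000 = €15,539,094.40.
Interest = €3,794,591.00, so EBIT − I = €11,744,503.40.
DCL = total CM / (EBIT − I) = €26,068,094.40 / €11,744,503.40 = 2.2196.
%ΔEPS = DCL × %ΔSales = 2.2196 × +12.9% = +28.6%.

+28.6%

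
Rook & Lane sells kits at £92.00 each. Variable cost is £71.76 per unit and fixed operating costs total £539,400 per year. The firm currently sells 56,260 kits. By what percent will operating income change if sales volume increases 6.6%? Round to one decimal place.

+12.5%

At 56,260 units, contribution = 56,260 × £20.24 = £1,138,702.40.
Operating income = contribution − fixed costs = £1,138,702.40 − £539,400 = £599,302.40.
DOL = contribution ÷ EBIT = £1,138,702.40 ÷ £599,302.40 = 1.9000.
%ΔEBIT = DOL × %ΔSales = 1.9000 × +6.6% = +12.5%.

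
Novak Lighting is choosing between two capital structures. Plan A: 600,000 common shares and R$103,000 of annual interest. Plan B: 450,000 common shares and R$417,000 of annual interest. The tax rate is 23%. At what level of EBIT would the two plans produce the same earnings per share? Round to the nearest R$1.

R$1,359,000

At indifference, (EBIT − 103,000)(1 − t)/600,000 = (EBIT − 417,000)(1 − t)/450,000.
Cancelling (1 − t) and cross-multiplying: 450,000·(EBIT − 103,000) = 600,000·(EBIT − 417,000).
Solving, EBIT = (417,000·600,000 − 103,000·450,000) / (600,000 − 450,000) = 203,850,000,000 / 150,000 = 1,359,000.00.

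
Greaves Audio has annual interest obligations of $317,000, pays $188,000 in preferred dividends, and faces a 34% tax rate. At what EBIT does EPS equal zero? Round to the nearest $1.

$601,848

Preferred dividends are paid after tax, so their pre-tax equivalent is $188,000 ÷ (1 − 0.34) = $284,848.48.
EPS = 0 when EBIT covers interest plus the pre-tax preferred burden: $317,000 + $284,848.48 = $601,848.48.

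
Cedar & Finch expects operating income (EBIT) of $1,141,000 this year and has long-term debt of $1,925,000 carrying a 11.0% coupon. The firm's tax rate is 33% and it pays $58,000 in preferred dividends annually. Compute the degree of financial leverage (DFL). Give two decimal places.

1.35

Annual interest charges come to $211,750.00.
Preferred dividends grossed up pre-tax: $58,000 / (1 − 0.33) = $86,567.16.
DFL = EBIT ÷ [EBIT − I − D_p/(1−t)] = $1,141,000 ÷ [$1,141,000 − $211,750.00 − $86,567.16] = $1,141,000 ÷ $842,682.84 = 1.3540.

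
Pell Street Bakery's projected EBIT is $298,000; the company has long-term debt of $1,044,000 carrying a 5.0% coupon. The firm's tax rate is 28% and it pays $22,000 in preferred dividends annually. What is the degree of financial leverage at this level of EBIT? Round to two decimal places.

Annual interest charges come to $52,200.00.
Preferred dividends grossed up pre-tax: $22,000 / (1 − 0.28) = $30,555.56.
DFL = EBIT ÷ [EBIT − I − D_p/(1−t)] = $298,000 ÷ [$298,000 − $52,200.00 − $30,555.56] = $298,000 ÷ $215,244.44 = 1.3845.

1.38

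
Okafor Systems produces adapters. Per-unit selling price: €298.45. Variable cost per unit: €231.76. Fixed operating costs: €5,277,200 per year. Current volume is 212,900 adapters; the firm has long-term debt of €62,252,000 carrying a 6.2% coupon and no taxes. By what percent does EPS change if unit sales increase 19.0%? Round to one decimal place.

+53.3%

Total contribution margin = 212,900 × €66.69 = €14,198,301.00.
Subtracting fixed costs: EBIT = €14,198,301.00 − €5,277,200 = €8,921,101.00.
Interest = €3,859,624.00, so EBIT − I = €5,061,477.00.
Degree of combined leverage = contribution ÷ (EBIT − I) = €14,198,301.00 ÷ €5,061,477.00 = 2.8052.
EPS therefore changes by 2.8052 × (+19.0%) = +53.3%.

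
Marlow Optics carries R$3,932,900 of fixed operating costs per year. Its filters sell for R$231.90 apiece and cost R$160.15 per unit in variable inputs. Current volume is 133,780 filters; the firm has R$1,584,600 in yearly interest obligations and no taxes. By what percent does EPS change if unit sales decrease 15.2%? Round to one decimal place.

Total contribution margin = 133,780 × R$71.75 = R$9,598,715.00.
EBIT = R$9,598,715.00 − R$3,932,900 = R$5,665,815.00.
After interest of R$1,584,600.00, pre-tax earnings = R$4,081,215.00.
Degree of combined leverage = contribution ÷ (EBIT − I) = R$9,598,715.00 ÷ R$4,081,215.00 = 2.3519.
%ΔEPS = DCL × %ΔSales = 2.3519 × -15.2% = -35.7%.

-35.7%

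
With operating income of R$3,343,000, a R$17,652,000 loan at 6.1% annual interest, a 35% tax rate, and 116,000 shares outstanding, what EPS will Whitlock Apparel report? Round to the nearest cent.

Pre-tax income = R$3,343,000 − R$1,076,772.00 = R$2,266,228.00.
Net income = R$2,266,228.00 × (1 − 0.35) = R$1,473,048.20.
EPS = R$1,473,048.20 ÷ 116,000 = R$12.70.

R$12.70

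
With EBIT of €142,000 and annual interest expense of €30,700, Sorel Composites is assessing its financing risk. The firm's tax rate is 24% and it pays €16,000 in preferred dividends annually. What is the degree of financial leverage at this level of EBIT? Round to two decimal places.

Interest = €30,700.00.
Pre-tax preferred-dividend burden = €16,000 ÷ (1 − 0.24) = €21,052.63.
DFL = EBIT ÷ [EBIT − I − D_p/(1−t)] = €142,000 ÷ [€142,000 − €30,700.00 − €21,052.63] = €142,000 ÷ €90,247.37 = 1.5735.

1.57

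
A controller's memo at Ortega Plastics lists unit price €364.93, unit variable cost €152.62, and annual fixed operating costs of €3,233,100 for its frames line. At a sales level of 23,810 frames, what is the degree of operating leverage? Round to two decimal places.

At 23,810 units, contribution = 23,810 × €212.31 = €5,055,101.10.
EBIT = €5,055,101.10 − €3,233,100 = €1,822,001.10.
Degree of operating leverage = €5,055,101.10 / €1,822,001.10 = 2.7745.

2.77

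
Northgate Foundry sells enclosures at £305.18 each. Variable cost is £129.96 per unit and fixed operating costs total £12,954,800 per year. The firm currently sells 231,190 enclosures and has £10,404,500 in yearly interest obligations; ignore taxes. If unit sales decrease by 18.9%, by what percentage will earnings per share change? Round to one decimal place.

At 231,190 units, contribution = 231,190 × £175.22 = £40,509,111.80.
Operating income = contribution − fixed costs = £40,509,111.80 − £12,954,800 = £27,554,311.80.
Interest = £10,404,500.00, so EBIT − I = £17,149,811.80.
DCL = total CM / (EBIT − I) = £40,509,111.80 / £17,149,811.80 = 2.3621.
%ΔEPS = DCL × %ΔSales = 2.3621 × -18.9% = -44.6%.

-44.6%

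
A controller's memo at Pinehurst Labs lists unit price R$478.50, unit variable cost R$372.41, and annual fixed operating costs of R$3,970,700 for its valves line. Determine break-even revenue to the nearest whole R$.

R$17,909,133

Contribution margin per unit = R$478.50 − R$372.41 = R$106.09, a CM ratio of R$106.09 ÷ R$478.50 = 0.2217.
Break-even revenue = fixed costs × price ÷ CM = R$3,970,700 × R$478.50 ÷ R$106.09 = R$17,909,133.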